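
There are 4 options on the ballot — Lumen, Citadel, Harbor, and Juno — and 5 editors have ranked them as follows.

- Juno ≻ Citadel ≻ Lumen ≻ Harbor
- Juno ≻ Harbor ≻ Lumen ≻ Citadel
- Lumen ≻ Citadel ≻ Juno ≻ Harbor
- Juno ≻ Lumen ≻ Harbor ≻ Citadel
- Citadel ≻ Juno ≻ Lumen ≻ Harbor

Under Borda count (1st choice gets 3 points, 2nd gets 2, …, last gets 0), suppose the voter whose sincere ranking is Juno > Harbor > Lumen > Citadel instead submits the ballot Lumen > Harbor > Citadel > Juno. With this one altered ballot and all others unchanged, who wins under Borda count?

Borda totals with the altered ballot: Lumen 10, Citadel 8, Harbor 3, Juno 9.
The switch changes the winner from Juno to Lumen.

Lumen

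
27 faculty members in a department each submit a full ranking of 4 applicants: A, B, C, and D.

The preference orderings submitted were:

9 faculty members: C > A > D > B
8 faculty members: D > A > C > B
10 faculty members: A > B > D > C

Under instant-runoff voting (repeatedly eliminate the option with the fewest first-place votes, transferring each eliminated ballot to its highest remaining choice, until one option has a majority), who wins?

Round 1: A 10, C 9, D 8, B 0. B has the fewest and is eliminated.
Round 2: A 10, C 9, D 8. D has the fewest and is eliminated.
Round 3: A 18, C 9. A has a majority.

A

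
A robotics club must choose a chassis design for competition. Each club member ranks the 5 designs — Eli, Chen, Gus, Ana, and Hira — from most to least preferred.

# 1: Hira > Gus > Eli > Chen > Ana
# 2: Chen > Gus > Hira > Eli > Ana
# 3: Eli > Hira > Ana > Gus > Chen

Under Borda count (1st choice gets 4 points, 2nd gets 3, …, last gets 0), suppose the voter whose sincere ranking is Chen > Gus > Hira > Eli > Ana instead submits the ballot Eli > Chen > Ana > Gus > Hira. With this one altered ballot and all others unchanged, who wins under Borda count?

Eli

Borda totals with the altered ballot: Eli 10, Chen 4, Gus 5, Ana 4, Hira 7.
The switch changes the winner from Hira to Eli.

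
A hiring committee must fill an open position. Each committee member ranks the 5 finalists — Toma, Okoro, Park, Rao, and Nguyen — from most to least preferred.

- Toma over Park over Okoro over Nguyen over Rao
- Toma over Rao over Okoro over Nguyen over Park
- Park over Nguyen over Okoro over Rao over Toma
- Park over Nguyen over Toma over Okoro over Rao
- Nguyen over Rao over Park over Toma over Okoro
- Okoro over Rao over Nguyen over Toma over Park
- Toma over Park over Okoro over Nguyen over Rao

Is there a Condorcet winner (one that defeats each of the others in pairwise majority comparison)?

No

Head-to-head results (7 voters total):
Toma vs Okoro: Toma wins 5–2.
Toma vs Park: Toma wins 4–3.
Toma vs Rao: Toma wins 4–3.
Toma vs Nguyen: Nguyen wins 4–3.
Okoro vs Park: Park wins 5–2.
Okoro vs Rao: Okoro wins 5–2.
Okoro vs Nguyen: Okoro wins 4–3.
Park vs Rao: Park wins 4–3.
Park vs Nguyen: Park wins 4–3.
Rao vs Nguyen: Nguyen wins 5–2.
No candidate beats all others: Toma beats Okoro beats Nguyen beats Toma, a majority cycle.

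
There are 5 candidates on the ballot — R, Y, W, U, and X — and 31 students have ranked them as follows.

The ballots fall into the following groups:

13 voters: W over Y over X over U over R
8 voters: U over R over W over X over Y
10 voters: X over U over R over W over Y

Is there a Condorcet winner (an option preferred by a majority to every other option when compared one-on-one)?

Head-to-head results (31 voters total):
R vs Y: R wins 18–13.
R vs W: R wins 18–13.
R vs U: U wins 31–0.
R vs X: X wins 23–8.
Y vs W: W wins 31–0.
Y vs U: U wins 18–13.
Y vs X: X wins 18–13.
W vs U: U wins 18–13.
W vs X: W wins 21–10.
U vs X: X wins 23–8.
No candidate beats all others: R beats W beats X beats R, a majority cycle.

No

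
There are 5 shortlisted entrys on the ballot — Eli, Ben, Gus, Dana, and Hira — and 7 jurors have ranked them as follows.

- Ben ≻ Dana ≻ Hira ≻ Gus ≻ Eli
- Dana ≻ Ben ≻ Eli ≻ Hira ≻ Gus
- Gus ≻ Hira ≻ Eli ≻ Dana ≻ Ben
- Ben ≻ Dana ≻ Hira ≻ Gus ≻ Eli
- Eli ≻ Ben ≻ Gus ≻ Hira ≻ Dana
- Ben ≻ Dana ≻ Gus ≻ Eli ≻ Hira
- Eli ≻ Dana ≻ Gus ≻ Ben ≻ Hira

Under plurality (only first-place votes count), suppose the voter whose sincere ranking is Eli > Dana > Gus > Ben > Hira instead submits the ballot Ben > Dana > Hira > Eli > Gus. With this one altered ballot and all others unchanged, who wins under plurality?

First-place totals with the altered ballot: Eli 1, Ben 4, Gus 1, Dana 1, Hira 0.
The winner is unchanged: still Ben.

Ben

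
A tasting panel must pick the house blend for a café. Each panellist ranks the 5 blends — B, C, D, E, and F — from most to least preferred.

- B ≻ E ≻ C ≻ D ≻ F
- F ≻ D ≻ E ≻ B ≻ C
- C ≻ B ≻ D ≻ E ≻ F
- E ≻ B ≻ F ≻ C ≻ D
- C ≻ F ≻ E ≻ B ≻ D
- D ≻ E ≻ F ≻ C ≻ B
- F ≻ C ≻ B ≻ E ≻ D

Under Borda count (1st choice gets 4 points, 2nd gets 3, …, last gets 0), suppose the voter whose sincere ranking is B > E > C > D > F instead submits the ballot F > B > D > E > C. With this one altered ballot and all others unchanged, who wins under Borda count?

Borda totals with the altered ballot: B 13, C 13, D 11, E 14, F 19.
The switch changes the winner from E to F.

F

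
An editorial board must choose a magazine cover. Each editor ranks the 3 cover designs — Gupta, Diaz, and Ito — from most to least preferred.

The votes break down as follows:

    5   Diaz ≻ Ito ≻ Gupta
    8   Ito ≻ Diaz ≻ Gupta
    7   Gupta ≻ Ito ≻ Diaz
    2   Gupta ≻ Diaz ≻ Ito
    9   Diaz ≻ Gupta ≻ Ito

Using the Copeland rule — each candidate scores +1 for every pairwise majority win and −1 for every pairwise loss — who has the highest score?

Diaz

Pairwise results:
  Gupta vs Diaz: Diaz wins 22–9.
  Gupta vs Ito: Gupta wins 18–13.
  Diaz vs Ito: Diaz wins 16–15.
Copeland scores (wins − losses):
  Gupta: 1 − 1 = 0
  Diaz: 2 − 0 = 2
  Ito: 0 − 2 = -2
Diaz has the best Copeland score.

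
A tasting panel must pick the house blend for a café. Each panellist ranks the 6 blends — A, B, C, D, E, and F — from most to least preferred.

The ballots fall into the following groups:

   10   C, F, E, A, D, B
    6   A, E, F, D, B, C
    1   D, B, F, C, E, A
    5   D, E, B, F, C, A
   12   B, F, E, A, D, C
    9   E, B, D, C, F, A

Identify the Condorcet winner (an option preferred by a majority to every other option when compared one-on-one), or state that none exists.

None — there is no Condorcet winner

Head-to-head results (43 voters total):
A vs B: B wins 27–16.
A vs C: C wins 25–18.
A vs D: A wins 28–15.
A vs E: E wins 37–6.
A vs F: F wins 37–6.
B vs C: B wins 33–10.
B vs D: D wins 22–21.
B vs E: E wins 30–13.
B vs F: B wins 27–16.
C vs D: D wins 33–10.
C vs E: E wins 32–11.
C vs F: F wins 24–19.
D vs E: E wins 37–6.
D vs F: F wins 28–15.
E vs F: F wins 23–20.
No candidate beats all others: A beats D beats B beats A, a majority cycle.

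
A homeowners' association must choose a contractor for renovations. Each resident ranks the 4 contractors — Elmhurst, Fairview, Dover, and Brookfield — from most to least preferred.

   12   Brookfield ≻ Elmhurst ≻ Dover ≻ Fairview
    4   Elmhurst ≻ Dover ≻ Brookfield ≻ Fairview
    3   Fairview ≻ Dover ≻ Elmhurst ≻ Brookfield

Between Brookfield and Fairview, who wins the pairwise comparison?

Ballots ranking Brookfield above Fairview: 12+4 = 16.
Ballots ranking Fairview above Brookfield: 3.
Brookfield wins the head-to-head, 16–3.

Brookfield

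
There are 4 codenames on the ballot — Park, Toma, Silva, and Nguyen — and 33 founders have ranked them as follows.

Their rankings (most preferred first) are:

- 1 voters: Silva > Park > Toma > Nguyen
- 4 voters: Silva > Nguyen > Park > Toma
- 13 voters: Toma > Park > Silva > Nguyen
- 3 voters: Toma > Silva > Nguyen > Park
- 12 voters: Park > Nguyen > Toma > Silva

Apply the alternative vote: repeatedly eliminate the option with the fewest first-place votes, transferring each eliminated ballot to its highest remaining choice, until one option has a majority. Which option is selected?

Park

Round 1: Toma 16, Park 12, Silva 5, Nguyen 0. Nguyen has the fewest and is eliminated.
Round 2: Toma 16, Park 12, Silva 5. Silva has the fewest and is eliminated.
Round 3: Park 17, Toma 16. Park has a majority.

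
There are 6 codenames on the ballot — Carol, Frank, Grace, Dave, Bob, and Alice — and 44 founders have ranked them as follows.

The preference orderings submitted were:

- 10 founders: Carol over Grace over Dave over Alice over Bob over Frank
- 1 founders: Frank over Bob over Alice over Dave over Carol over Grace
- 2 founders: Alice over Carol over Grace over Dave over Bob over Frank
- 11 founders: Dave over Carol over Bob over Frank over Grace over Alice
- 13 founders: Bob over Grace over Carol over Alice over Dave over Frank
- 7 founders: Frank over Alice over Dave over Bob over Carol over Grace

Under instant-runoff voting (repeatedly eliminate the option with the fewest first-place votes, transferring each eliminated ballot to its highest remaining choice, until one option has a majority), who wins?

Dave

Round 1: Bob 13, Dave 11, Carol 10, Frank 8, Alice 2, Grace 0. Grace has the fewest and is eliminated.
Round 2: Bob 13, Dave 11, Carol 10, Frank 8, Alice 2. Alice has the fewest and is eliminated.
Round 3: Bob 13, Carol 12, Dave 11, Frank 8. Frank has the fewest and is eliminated.
Round 4: Dave 18, Bob 14, Carol 12. Carol has the fewest and is eliminated.
Round 5: Dave 30, Bob 14. Dave has a majority.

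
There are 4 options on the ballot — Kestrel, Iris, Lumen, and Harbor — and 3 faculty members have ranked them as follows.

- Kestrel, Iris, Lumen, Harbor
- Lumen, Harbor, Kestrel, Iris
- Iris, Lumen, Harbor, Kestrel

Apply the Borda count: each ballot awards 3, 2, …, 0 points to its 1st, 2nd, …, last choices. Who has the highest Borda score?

Lumen

Borda scores:
  Kestrel: 3 + 1 + 0 = 4
  Iris: 2 + 0 + 3 = 5
  Lumen: 1 + 3 + 2 = 6
  Harbor: 0 + 2 + 1 = 3
Lumen has the highest total.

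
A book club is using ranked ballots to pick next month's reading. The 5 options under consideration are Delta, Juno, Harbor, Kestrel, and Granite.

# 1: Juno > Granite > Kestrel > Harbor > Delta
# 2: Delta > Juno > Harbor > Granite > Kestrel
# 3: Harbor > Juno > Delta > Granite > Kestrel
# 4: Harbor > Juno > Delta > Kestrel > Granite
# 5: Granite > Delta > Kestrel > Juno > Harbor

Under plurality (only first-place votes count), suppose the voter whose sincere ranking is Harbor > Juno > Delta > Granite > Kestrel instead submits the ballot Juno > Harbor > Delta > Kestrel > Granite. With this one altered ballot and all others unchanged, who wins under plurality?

Juno

First-place totals with the altered ballot: Delta 1, Juno 2, Harbor 1, Kestrel 0, Granite 1.
The switch changes the winner from Harbor to Juno.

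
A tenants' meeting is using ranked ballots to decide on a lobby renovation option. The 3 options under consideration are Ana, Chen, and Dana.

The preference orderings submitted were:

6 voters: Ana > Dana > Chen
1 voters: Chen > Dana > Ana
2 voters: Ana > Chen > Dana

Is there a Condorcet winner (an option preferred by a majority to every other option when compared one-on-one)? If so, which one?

Ana

Head-to-head results (9 voters total):
Ana vs Chen: Ana wins 8–1.
Ana vs Dana: Ana wins 8–1.
Chen vs Dana: Dana wins 6–3.
Ana beats each rival — Chen (8–1), Dana (8–1) — so Ana is the Condorcet winner.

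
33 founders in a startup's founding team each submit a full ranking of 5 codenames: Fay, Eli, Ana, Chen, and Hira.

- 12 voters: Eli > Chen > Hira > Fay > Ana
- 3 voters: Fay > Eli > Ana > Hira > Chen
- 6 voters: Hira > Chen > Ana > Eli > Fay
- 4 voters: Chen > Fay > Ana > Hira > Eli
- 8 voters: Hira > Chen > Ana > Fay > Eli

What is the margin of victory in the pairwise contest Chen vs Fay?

Ballots ranking Chen above Fay: 12+6+4+8 = 30.
Ballots ranking Fay above Chen: 3.
Chen wins 30–3, a margin of 27.

27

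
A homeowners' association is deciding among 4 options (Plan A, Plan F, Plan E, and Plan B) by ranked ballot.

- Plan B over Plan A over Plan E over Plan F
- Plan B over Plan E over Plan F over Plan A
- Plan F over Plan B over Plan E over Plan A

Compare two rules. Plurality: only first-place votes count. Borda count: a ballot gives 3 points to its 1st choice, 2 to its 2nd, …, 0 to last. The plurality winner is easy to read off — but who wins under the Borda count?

Plan B

Plurality first-place counts: Plan A 0, Plan F 1, Plan E 0, Plan B 2 → Plan B.
Borda totals: Plan A 2, Plan F 4, Plan E 4, Plan B 8 → Plan B.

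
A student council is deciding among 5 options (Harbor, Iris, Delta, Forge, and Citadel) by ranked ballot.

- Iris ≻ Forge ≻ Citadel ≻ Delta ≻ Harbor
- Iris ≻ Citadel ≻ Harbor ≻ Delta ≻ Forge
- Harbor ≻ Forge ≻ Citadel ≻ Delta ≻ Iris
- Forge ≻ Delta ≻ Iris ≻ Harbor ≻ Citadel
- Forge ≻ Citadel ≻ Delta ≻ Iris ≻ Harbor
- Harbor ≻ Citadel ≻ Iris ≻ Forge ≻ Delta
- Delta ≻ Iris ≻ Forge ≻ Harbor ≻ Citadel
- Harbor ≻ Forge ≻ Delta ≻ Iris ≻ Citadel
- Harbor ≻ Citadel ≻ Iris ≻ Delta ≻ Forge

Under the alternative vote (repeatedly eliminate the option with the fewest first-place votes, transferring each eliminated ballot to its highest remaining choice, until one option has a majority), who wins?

Iris

Round 1: Harbor 4, Iris 2, Forge 2, Delta 1, Citadel 0. Citadel has the fewest and is eliminated.
Round 2: Harbor 4, Iris 2, Forge 2, Delta 1. Delta has the fewest and is eliminated.
Round 3: Harbor 4, Iris 3, Forge 2. Forge has the fewest and is eliminated.
Round 4: Iris 5, Harbor 4. Iris has a majority.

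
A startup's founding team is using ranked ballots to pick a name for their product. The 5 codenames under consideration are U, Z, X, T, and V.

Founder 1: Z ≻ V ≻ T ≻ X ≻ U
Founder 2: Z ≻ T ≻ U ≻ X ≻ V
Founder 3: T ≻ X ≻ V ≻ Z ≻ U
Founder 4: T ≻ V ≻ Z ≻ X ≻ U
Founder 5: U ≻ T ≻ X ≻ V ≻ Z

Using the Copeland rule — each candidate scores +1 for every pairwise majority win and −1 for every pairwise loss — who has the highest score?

T

Pairwise results:
  U vs Z: Z wins 4–1.
  U vs X: X wins 3–2.
  U vs T: T wins 4–1.
  U vs V: V wins 3–2.
  Z vs X: Z wins 3–2.
  Z vs T: T wins 3–2.
  Z vs V: V wins 3–2.
  X vs T: T wins 5–0.
  X vs V: X wins 3–2.
  T vs V: T wins 4–1.
Copeland scores (wins − losses):
  U: 0 − 4 = -4
  Z: 2 − 2 = 0
  X: 2 − 2 = 0
  T: 4 − 0 = 4
  V: 2 − 2 = 0
T has the best Copeland score.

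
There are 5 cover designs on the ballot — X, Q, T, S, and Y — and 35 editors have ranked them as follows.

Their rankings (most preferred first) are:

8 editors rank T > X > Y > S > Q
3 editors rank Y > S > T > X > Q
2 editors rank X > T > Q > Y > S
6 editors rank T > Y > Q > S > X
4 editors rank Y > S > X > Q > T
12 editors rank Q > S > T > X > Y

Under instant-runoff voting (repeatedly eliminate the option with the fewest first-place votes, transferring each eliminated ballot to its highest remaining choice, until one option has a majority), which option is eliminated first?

Round 1: T 14, Q 12, Y 7, X 2, S 0. S has the fewest and is eliminated.
Round 2: T 14, Q 12, Y 7, X 2. X has the fewest and is eliminated.
Round 3: T 16, Q 12, Y 7. Y has the fewest and is eliminated.
Round 4: T 19, Q 16. T has a majority.

S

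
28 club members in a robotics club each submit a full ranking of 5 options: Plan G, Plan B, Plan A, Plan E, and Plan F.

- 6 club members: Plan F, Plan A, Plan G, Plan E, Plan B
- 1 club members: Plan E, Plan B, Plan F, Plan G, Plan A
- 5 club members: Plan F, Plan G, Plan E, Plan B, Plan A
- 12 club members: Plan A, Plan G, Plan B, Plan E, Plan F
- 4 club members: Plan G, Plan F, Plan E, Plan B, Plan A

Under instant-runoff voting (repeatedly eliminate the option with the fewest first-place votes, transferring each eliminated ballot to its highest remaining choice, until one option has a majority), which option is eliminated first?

Round 1: Plan A 12, Plan F 11, Plan G 4, Plan E 1, Plan B 0. Plan B has the fewest and is eliminated.
Round 2: Plan A 12, Plan F 11, Plan G 4, Plan E 1. Plan E has the fewest and is eliminated.
Round 3: Plan A 12, Plan F 12, Plan G 4. Plan G has the fewest and is eliminated.
Round 4: Plan F 16, Plan A 12. Plan F has a majority.

Plan B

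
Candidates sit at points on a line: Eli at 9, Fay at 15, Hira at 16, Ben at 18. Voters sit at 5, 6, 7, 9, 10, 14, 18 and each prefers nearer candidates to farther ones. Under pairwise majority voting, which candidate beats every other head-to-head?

Eli

With single-peaked preferences on a line, the Condorcet winner is the candidate closest to the median voter.
The median voter (position 9) is closest to Eli at 9.
Check: Eli vs Hira — voters closer to Eli: 5 of 7.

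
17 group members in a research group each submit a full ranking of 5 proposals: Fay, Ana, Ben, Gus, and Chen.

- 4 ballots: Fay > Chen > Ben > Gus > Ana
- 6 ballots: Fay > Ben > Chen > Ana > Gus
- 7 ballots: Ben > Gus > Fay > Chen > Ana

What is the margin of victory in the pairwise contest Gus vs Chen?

Ballots ranking Gus above Chen: 7.
Ballots ranking Chen above Gus: 4+6 = 10.
Chen wins 10–7, a margin of 3.

3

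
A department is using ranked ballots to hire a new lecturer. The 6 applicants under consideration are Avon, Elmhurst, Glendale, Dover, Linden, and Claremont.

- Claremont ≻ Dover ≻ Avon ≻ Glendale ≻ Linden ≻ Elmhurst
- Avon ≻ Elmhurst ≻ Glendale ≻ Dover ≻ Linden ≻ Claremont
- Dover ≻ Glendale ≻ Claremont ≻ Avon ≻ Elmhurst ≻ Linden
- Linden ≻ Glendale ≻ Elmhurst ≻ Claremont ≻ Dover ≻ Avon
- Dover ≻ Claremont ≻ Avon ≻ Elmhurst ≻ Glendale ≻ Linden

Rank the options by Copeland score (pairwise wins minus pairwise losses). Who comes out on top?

Dover

Pairwise results:
  Avon vs Elmhurst: Avon wins 4–1.
  Avon vs Glendale: Avon wins 3–2.
  Avon vs Dover: Dover wins 4–1.
  Avon vs Linden: Avon wins 4–1.
  Avon vs Claremont: Claremont wins 4–1.
  Elmhurst vs Glendale: Glendale wins 3–2.
  Elmhurst vs Dover: Dover wins 3–2.
  Elmhurst vs Linden: Elmhurst wins 3–2.
  Elmhurst vs Claremont: Claremont wins 3–2.
  Glendale vs Dover: Dover wins 3–2.
  Glendale vs Linden: Glendale wins 4–1.
  Glendale vs Claremont: Glendale wins 3–2.
  Dover vs Linden: Dover wins 4–1.
  Dover vs Claremont: Dover wins 3–2.
  Linden vs Claremont: Claremont wins 3–2.
Copeland scores (wins − losses):
  Avon: 3 − 2 = 1
  Elmhurst: 1 − 4 = -3
  Glendale: 3 − 2 = 1
  Dover: 5 − 0 = 5
  Linden: 0 − 5 = -5
  Claremont: 3 − 2 = 1
Dover has the best Copeland score.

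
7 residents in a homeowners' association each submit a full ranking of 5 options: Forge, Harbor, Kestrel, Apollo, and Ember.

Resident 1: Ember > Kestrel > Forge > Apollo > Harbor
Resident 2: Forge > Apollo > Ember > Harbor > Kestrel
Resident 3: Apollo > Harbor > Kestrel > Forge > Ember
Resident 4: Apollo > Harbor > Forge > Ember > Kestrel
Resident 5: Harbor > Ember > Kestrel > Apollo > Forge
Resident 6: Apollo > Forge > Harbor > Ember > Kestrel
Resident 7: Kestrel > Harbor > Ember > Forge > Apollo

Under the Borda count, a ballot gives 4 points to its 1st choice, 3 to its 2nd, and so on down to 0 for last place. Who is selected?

Apollo

Borda scores:
  Forge: 2 + 4 + 1 + 2 + 0 + 3 + 1 = 13
  Harbor: 0 + 1 + 3 + 3 + 4 + 2 + 3 = 16
  Kestrel: 3 + 0 + 2 + 0 + 2 + 0 + 4 = 11
  Apollo: 1 + 3 + 4 + 4 + 1 + 4 + 0 = 17
  Ember: 4 + 2 + 0 + 1 + 3 + 1 + 2 = 13
Apollo has the highest total.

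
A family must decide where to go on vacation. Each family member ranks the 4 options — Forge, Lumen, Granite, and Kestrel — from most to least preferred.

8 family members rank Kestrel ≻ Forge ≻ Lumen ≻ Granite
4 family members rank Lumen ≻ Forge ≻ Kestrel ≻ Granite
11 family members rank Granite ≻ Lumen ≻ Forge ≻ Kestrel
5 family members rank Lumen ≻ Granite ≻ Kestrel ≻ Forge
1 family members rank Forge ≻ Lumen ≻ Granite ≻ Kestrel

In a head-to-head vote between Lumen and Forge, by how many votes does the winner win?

Ballots ranking Lumen above Forge: 4+11+5 = 20.
Ballots ranking Forge above Lumen: 8+1 = 9.
Lumen wins 20–9, a margin of 11.

11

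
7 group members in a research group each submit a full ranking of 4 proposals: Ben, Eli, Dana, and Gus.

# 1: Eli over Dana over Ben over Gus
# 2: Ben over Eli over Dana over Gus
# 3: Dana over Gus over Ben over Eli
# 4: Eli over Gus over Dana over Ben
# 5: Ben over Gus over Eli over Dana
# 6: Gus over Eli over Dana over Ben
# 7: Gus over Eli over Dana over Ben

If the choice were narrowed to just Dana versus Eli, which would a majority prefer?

Ballots ranking Dana above Eli: 1.
Ballots ranking Eli above Dana: 6.
Eli wins the head-to-head, 6–1.

Eli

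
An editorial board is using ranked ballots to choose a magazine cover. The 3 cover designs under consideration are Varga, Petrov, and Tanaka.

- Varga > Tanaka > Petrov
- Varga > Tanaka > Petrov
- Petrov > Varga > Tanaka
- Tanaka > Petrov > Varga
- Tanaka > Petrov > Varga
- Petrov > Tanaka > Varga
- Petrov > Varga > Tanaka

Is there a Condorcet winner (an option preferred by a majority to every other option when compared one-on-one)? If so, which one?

Head-to-head results (7 voters total):
Varga vs Petrov: Petrov wins 5–2.
Varga vs Tanaka: Varga wins 4–3.
Petrov vs Tanaka: Tanaka wins 4–3.
No candidate beats all others: Varga beats Tanaka beats Petrov beats Varga, a majority cycle.

None — there is no Condorcet winner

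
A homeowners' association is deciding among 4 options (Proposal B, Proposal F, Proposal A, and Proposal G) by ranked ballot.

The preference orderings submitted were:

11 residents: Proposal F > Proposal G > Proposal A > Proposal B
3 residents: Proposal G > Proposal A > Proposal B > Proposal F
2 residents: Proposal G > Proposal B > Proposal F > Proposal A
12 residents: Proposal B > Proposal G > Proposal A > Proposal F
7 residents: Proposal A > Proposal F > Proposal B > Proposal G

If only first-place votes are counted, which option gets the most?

Proposal B

First-place vote totals:
  Proposal B: 12
  Proposal F: 11
  Proposal A: 7
  Proposal G: 5
Proposal B has the most first-place votes.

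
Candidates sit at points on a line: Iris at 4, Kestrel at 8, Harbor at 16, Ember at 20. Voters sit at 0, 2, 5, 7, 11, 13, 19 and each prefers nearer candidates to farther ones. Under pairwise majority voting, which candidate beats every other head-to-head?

Kestrel

With single-peaked preferences on a line, the Condorcet winner is the candidate closest to the median voter.
The median voter (position 7) is closest to Kestrel at 8.
Check: Kestrel vs Ember — voters closer to Kestrel: 6 of 7.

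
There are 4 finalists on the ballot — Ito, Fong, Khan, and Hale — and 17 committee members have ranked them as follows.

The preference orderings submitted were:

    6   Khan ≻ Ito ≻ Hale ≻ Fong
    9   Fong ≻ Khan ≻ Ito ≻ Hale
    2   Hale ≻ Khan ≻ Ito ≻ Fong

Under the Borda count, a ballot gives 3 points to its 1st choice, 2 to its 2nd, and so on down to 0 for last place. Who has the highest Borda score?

Khan

Borda scores:
  Ito: 6·2 + 9·1 + 2·1 = 23
  Fong: 6·0 + 9·3 + 2·0 = 27
  Khan: 6·3 + 9·2 + 2·2 = 40
  Hale: 6·1 + 9·0 + 2·3 = 12
Khan has the highest total.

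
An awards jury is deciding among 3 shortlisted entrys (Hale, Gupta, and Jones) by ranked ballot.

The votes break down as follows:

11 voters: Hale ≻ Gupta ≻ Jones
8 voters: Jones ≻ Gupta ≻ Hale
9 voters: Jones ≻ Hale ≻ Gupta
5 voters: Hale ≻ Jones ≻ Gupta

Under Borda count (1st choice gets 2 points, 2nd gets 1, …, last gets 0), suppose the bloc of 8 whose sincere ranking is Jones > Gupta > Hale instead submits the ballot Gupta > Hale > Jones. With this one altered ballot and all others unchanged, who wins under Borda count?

Borda totals with the altered ballot: Hale 49, Gupta 27, Jones 23.
The winner is unchanged: still Hale.

Hale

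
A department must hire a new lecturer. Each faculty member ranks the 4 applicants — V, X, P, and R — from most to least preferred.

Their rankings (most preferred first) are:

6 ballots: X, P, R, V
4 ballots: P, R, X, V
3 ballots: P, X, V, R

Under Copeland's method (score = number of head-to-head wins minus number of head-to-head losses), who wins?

Pairwise results:
  V vs X: X wins 13–0.
  V vs P: P wins 13–0.
  V vs R: R wins 10–3.
  X vs P: P wins 7–6.
  X vs R: X wins 9–4.
  P vs R: P wins 13–0.
Copeland scores (wins − losses):
  V: 0 − 3 = -3
  X: 2 − 1 = 1
  P: 3 − 0 = 3
  R: 1 − 2 = -1
P has the best Copeland score.

P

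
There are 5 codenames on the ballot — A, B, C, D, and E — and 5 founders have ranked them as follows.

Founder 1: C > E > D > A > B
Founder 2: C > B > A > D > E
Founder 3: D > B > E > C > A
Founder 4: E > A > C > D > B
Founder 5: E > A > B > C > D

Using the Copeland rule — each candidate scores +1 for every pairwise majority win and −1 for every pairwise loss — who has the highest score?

Pairwise results:
  A vs B: A wins 3–2.
  A vs C: C wins 3–2.
  A vs D: A wins 3–2.
  A vs E: E wins 4–1.
  B vs C: C wins 3–2.
  B vs D: D wins 3–2.
  B vs E: E wins 3–2.
  C vs D: C wins 4–1.
  C vs E: E wins 3–2.
  D vs E: E wins 3–2.
Copeland scores (wins − losses):
  A: 2 − 2 = 0
  B: 0 − 4 = -4
  C: 3 − 1 = 2
  D: 1 − 3 = -2
  E: 4 − 0 = 4
E has the best Copeland score.

E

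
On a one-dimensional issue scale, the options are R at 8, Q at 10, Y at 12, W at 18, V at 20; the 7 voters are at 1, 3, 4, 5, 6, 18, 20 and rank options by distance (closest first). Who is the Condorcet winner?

With single-peaked preferences on a line, the Condorcet winner is the candidate closest to the median voter.
The median voter (position 5) is closest to R at 8.
Check: R vs W — voters closer to R: 5 of 7.

R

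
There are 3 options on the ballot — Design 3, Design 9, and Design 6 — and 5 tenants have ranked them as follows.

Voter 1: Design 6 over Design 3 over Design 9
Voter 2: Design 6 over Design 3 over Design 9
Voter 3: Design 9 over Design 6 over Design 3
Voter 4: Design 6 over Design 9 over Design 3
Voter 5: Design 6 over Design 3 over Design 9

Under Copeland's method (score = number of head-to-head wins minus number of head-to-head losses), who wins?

Design 6

Pairwise results:
  Design 3 vs Design 9: Design 3 wins 3–2.
  Design 3 vs Design 6: Design 6 wins 5–0.
  Design 9 vs Design 6: Design 6 wins 4–1.
Copeland scores (wins − losses):
  Design 3: 1 − 1 = 0
  Design 9: 0 − 2 = -2
  Design 6: 2 − 0 = 2
Design 6 has the best Copeland score.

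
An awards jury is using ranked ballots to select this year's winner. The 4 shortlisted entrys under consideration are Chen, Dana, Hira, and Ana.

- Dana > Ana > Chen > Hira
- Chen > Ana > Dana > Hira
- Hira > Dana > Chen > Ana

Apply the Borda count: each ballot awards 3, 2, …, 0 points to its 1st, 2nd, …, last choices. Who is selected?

Dana

Borda scores:
  Chen: 1 + 3 + 1 = 5
  Dana: 3 + 1 + 2 = 6
  Hira: 0 + 0 + 3 = 3
  Ana: 2 + 2 + 0 = 4
Dana has the highest total.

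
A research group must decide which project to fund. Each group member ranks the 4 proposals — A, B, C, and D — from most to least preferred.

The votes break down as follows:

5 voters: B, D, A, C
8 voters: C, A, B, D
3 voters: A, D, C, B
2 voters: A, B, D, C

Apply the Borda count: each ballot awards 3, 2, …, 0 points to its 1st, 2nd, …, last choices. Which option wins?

Borda scores:
  A: 5·1 + 8·2 + 3·3 + 2·3 = 36
  B: 5·3 + 8·1 + 3·0 + 2·2 = 27
  C: 5·0 + 8·3 + 3·1 + 2·0 = 27
  D: 5·2 + 8·0 + 3·2 + 2·1 = 18
A has the highest total.

A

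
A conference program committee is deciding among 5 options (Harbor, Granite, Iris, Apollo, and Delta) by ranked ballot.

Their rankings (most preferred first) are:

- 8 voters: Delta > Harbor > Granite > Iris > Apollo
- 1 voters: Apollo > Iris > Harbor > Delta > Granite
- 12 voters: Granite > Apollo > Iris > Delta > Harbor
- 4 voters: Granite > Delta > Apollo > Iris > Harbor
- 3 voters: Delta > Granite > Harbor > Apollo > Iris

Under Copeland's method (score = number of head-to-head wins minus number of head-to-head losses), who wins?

Pairwise results:
  Harbor vs Granite: Granite wins 19–9.
  Harbor vs Iris: Iris wins 17–11.
  Harbor vs Apollo: Apollo wins 17–11.
  Harbor vs Delta: Delta wins 27–1.
  Granite vs Iris: Granite wins 27–1.
  Granite vs Apollo: Granite wins 27–1.
  Granite vs Delta: Granite wins 16–12.
  Iris vs Apollo: Apollo wins 20–8.
  Iris vs Delta: Delta wins 15–13.
  Apollo vs Delta: Delta wins 15–13.
Copeland scores (wins − losses):
  Harbor: 0 − 4 = -4
  Granite: 4 − 0 = 4
  Iris: 1 − 3 = -2
  Apollo: 2 − 2 = 0
  Delta: 3 − 1 = 2
Granite has the best Copeland score.

Granite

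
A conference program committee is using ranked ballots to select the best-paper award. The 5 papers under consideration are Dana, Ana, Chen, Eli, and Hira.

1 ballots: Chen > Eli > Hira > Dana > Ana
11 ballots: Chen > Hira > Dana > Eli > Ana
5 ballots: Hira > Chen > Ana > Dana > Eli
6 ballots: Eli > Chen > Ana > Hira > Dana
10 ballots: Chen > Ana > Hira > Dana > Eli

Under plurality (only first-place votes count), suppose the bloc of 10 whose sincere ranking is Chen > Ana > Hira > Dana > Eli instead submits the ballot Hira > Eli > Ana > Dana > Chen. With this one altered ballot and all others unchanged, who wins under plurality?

First-place totals with the altered ballot: Dana 0, Ana 0, Chen 12, Eli 6, Hira 15.
The switch changes the winner from Chen to Hira.

Hira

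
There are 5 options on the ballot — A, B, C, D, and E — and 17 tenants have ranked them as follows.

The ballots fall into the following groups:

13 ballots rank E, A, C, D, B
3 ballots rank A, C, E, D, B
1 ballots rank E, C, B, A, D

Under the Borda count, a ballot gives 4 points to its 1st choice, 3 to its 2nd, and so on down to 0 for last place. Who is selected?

Borda scores:
  A: 13·3 + 3·4 + 1 = 52
  B: 13·0 + 3·0 + 2 = 2
  C: 13·2 + 3·3 + 3 = 38
  D: 13·1 + 3·1 + 0 = 16
  E: 13·4 + 3·2 + 4 = 62
E has the highest total.

E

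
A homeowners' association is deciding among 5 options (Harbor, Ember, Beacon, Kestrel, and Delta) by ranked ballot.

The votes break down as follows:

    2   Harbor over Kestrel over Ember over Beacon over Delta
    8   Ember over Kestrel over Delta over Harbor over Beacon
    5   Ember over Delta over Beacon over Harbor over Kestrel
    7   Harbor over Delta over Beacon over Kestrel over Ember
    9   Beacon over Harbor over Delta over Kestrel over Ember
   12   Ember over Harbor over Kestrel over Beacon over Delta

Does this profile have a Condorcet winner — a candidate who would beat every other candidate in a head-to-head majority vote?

Yes

Head-to-head results (43 voters total):
Harbor vs Ember: Ember wins 25–18.
Harbor vs Beacon: Harbor wins 29–14.
Harbor vs Kestrel: Harbor wins 35–8.
Harbor vs Delta: Harbor wins 30–13.
Ember vs Beacon: Ember wins 27–16.
Ember vs Kestrel: Ember wins 25–18.
Ember vs Delta: Ember wins 27–16.
Beacon vs Kestrel: Kestrel wins 22–21.
Beacon vs Delta: Beacon wins 23–20.
Kestrel vs Delta: Kestrel wins 22–21.
Ember beats each rival — Harbor (25–18), Beacon (27–16), Kestrel (25–18), Delta (27–16) — so Ember is the Condorcet winner.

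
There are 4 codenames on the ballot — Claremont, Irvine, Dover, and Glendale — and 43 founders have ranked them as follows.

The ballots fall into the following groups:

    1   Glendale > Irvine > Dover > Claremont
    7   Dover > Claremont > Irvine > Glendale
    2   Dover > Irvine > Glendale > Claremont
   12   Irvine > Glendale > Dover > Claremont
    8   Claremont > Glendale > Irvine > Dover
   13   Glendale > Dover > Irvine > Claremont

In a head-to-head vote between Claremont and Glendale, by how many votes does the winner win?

13

Ballots ranking Claremont above Glendale: 7+8 = 15.
Ballots ranking Glendale above Claremont: 1+2+12+13 = 28.
Glendale wins 28–15, a margin of 13.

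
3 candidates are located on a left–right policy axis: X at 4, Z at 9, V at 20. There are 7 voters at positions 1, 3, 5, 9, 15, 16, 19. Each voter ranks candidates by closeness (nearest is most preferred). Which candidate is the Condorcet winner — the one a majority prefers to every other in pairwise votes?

Z

With single-peaked preferences on a line, the Condorcet winner is the candidate closest to the median voter.
The median voter (position 9) is closest to Z at 9.
Check: Z vs X — voters closer to Z: 4 of 7.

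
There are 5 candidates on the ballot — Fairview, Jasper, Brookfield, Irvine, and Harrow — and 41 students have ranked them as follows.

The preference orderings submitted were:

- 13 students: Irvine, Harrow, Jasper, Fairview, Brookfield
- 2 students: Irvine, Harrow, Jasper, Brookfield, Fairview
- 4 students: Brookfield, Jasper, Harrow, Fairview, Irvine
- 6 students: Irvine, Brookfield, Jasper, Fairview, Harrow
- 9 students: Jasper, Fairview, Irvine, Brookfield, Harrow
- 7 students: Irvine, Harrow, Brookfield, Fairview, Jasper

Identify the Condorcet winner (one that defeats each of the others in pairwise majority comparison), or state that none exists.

Irvine

Head-to-head results (41 voters total):
Fairview vs Jasper: Jasper wins 34–7.
Fairview vs Brookfield: Fairview wins 22–19.
Fairview vs Irvine: Irvine wins 28–13.
Fairview vs Harrow: Harrow wins 26–15.
Jasper vs Brookfield: Jasper wins 24–17.
Jasper vs Irvine: Irvine wins 28–13.
Jasper vs Harrow: Harrow wins 22–19.
Brookfield vs Irvine: Irvine wins 37–4.
Brookfield vs Harrow: Harrow wins 22–19.
Irvine vs Harrow: Irvine wins 37–4.
Irvine beats each rival — Fairview (28–13), Jasper (28–13), Brookfield (37–4), Harrow (37–4) — so Irvine is the Condorcet winner.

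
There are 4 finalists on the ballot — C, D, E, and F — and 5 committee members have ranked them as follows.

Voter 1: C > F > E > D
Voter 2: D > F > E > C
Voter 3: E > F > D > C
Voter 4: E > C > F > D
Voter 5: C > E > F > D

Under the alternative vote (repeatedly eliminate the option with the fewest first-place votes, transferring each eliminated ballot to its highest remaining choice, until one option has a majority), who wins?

Round 1: C 2, E 2, D 1, F 0. F has the fewest and is eliminated.
Round 2: C 2, E 2, D 1. D has the fewest and is eliminated.
Round 3: E 3, C 2. E has a majority.

E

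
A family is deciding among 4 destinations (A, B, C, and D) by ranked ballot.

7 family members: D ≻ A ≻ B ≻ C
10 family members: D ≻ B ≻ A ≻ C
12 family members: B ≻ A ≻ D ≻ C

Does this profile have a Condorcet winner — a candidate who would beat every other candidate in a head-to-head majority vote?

Yes

Head-to-head results (29 voters total):
A vs B: B wins 22–7.
A vs C: A wins 29–0.
A vs D: D wins 17–12.
B vs C: B wins 29–0.
B vs D: D wins 17–12.
C vs D: D wins 29–0.
D beats each rival — A (17–12), B (17–12), C (29–0) — so D is the Condorcet winner.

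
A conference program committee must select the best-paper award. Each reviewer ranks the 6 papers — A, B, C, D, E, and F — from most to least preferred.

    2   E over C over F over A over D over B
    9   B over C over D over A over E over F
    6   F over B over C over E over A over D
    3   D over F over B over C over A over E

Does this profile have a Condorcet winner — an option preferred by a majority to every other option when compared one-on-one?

No

Head-to-head results (20 voters total):
A vs B: B wins 18–2.
A vs C: C wins 20–0.
A vs D: D wins 12–8.
A vs E: A wins 12–8.
A vs F: F wins 11–9.
B vs C: B wins 18–2.
B vs D: B wins 15–5.
B vs E: B wins 18–2.
B vs F: F wins 11–9.
C vs D: C wins 17–3.
C vs E: C wins 18–2.
C vs F: C wins 11–9.
D vs E: D wins 12–8.
D vs F: D wins 12–8.
E vs F: E wins 11–9.
No candidate beats all others: A beats E beats F beats A, a majority cycle.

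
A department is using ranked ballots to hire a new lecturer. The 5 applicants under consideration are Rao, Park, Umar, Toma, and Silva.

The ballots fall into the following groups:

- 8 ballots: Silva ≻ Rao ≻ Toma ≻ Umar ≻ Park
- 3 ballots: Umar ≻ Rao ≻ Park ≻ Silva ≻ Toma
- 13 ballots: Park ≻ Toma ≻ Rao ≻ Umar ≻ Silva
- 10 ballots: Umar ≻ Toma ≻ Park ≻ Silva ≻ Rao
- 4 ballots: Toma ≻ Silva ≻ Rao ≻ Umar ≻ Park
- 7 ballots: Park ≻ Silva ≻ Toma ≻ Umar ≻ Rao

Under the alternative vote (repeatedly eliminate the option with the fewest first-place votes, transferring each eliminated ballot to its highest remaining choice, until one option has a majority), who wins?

Round 1: Park 20, Umar 13, Silva 8, Toma 4, Rao 0. Rao has the fewest and is eliminated.
Round 2: Park 20, Umar 13, Silva 8, Toma 4. Toma has the fewest and is eliminated.
Round 3: Park 20, Umar 13, Silva 12. Silva has the fewest and is eliminated.
Round 4: Umar 25, Park 20. Umar has a majority.

Umar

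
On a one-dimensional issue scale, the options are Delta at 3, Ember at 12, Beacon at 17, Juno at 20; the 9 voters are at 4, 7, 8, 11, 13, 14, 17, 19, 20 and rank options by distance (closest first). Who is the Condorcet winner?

Ember

With single-peaked preferences on a line, the Condorcet winner is the candidate closest to the median voter.
The median voter (position 13) is closest to Ember at 12.
Check: Ember vs Beacon — voters closer to Ember: 6 of 9.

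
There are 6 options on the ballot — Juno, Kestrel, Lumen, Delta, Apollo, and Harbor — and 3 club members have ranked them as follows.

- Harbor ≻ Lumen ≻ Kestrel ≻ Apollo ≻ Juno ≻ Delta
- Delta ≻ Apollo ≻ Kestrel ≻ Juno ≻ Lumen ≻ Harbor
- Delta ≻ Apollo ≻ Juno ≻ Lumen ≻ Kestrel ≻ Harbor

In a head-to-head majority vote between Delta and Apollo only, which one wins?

Delta

Ballots ranking Delta above Apollo: 2.
Ballots ranking Apollo above Delta: 1.
Delta wins the head-to-head, 2–1.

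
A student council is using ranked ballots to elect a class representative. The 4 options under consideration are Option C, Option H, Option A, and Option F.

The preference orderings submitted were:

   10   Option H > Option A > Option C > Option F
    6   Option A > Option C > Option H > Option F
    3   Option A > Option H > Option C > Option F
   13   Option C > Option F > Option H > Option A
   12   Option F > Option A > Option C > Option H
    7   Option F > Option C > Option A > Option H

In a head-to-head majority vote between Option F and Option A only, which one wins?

Ballots ranking Option F above Option A: 13+12+7 = 32.
Ballots ranking Option A above Option F: 10+6+3 = 19.
Option F wins the head-to-head, 32–19.

Option F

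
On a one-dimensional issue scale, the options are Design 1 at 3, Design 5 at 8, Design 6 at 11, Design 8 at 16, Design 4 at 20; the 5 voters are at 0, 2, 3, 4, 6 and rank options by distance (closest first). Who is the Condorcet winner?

With single-peaked preferences on a line, the Condorcet winner is the candidate closest to the median voter.
The median voter (position 3) is closest to Design 1 at 3.
Check: Design 1 vs Design 5 — voters closer to Design 1: 4 of 5.

Design 1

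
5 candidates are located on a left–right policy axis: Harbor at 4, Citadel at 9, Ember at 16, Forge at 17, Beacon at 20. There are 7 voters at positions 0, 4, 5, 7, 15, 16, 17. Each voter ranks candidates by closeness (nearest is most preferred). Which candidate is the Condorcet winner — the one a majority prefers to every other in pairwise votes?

With single-peaked preferences on a line, the Condorcet winner is the candidate closest to the median voter.
The median voter (position 7) is closest to Citadel at 9.
Check: Citadel vs Forge — voters closer to Citadel: 4 of 7.

Citadel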